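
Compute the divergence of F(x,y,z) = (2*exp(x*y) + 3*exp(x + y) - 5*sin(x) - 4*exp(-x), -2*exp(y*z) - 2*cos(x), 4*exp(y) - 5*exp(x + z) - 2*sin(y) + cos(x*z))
((-x*sin(x*z) + 2*y*exp(x*y) - 2*z*exp(y*z) + 3*exp(x + y) - 5*exp(x + z) - 5*cos(x))*exp(x) + 4)*exp(-x)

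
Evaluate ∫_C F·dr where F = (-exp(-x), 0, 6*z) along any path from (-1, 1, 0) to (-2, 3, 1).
-E + 3 + exp(2)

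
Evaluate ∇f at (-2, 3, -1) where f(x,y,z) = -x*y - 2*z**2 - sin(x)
(-3 - cos(2), 2, 4)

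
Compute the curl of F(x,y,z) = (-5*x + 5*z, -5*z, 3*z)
(5, 5, 0)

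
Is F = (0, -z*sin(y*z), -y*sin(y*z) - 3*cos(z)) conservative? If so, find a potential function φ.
Yes, F is conservative. φ = -3*sin(z) + cos(y*z)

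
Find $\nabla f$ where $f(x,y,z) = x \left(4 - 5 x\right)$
(4 - 10*x, 0, 0)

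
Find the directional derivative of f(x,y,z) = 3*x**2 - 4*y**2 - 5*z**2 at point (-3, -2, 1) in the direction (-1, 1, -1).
44*sqrt(3)/3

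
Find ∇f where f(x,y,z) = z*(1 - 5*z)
(0, 0, 1 - 10*z)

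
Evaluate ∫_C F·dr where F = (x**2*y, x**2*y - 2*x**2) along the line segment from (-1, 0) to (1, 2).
0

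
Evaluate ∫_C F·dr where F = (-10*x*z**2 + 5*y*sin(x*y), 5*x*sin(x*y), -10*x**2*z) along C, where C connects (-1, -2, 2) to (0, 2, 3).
5*cos(2) + 15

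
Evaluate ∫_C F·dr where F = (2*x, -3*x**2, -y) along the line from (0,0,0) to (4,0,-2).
16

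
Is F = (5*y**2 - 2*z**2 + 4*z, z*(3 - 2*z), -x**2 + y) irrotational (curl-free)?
No, ∇×F = (4*z - 2, 2*x - 4*z + 4, -10*y)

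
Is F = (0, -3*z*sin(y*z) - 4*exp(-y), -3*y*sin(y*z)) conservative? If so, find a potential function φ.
Yes, F is conservative. φ = 3*cos(y*z) + 4*exp(-y)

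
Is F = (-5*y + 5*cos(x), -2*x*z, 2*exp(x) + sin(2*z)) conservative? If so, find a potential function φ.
No, ∇×F = (2*x, -2*exp(x), 5 - 2*z) ≠ 0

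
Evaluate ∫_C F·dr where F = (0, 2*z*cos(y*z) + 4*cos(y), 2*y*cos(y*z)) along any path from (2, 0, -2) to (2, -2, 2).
-4*sin(2) - 2*sin(4)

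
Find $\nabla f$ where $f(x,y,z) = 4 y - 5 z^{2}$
(0, 4, -10*z)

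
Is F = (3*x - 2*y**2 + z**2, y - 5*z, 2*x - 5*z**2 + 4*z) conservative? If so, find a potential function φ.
No, ∇×F = (5, 2*z - 2, 4*y) ≠ 0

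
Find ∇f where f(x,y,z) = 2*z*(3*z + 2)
(0, 0, 12*z + 4)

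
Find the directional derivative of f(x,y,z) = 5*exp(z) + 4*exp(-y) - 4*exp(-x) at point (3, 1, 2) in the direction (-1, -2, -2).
2*(-5*exp(5) - 2 + 4*exp(2))*exp(-3)/3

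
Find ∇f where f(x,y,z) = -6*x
(-6, 0, 0)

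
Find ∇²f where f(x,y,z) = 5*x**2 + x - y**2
8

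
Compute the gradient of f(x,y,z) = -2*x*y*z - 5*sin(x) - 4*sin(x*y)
(-2*y*z - 4*y*cos(x*y) - 5*cos(x), -2*x*(z + 2*cos(x*y)), -2*x*y)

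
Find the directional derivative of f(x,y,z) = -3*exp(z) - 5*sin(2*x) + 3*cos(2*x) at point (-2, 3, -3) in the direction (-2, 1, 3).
sqrt(14)*(4*(5*cos(4) - 3*sin(4))*exp(3) - 9)*exp(-3)/14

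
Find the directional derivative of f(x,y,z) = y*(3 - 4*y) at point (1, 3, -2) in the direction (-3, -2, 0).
42*sqrt(13)/13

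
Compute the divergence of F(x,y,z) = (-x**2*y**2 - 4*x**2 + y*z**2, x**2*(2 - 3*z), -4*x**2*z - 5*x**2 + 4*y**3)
2*x*(-2*x - y**2 - 4)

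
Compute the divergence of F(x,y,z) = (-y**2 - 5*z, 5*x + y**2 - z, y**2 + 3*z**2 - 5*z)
2*y + 6*z - 5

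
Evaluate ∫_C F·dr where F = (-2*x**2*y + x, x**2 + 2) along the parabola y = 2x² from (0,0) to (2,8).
42/5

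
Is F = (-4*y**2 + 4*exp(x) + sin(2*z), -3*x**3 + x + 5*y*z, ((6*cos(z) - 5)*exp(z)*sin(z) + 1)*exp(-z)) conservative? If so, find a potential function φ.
No, ∇×F = (-5*y, 2*cos(2*z), -9*x**2 + 8*y + 1) ≠ 0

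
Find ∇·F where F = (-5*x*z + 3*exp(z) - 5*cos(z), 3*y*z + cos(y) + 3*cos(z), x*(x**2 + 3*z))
3*x - 2*z - sin(y)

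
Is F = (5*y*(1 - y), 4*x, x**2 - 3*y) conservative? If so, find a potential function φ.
No, ∇×F = (-3, -2*x, 10*y - 1) ≠ 0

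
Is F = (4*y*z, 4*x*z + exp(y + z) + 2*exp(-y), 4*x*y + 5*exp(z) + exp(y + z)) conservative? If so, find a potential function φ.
Yes, F is conservative. φ = 4*x*y*z + 5*exp(z) + exp(y + z) - 2*exp(-y)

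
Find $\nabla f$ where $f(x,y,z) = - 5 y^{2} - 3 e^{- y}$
(0, -10*y + 3*exp(-y), 0)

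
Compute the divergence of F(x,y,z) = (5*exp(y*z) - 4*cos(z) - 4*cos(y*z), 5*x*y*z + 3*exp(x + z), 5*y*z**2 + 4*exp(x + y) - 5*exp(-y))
5*z*(x + 2*y)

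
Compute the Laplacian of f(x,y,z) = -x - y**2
-2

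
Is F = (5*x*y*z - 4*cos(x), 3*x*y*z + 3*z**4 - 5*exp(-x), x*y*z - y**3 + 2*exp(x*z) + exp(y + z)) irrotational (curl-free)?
No, ∇×F = (-3*x*y + x*z - 3*y**2 - 12*z**3 + exp(y + z), 5*x*y - y*z - 2*z*exp(x*z), -5*x*z + 3*y*z + 5*exp(-x))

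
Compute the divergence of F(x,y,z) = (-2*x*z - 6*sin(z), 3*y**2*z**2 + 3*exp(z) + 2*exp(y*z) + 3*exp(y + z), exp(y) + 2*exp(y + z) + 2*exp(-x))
6*y*z**2 + 2*z*exp(y*z) - 2*z + 5*exp(y + z)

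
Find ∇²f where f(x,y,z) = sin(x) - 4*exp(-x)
-sin(x) - 4*exp(-x)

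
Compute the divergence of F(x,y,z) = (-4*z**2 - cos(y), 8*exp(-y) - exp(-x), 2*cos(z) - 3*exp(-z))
-2*sin(z) + 3*exp(-z) - 8*exp(-y)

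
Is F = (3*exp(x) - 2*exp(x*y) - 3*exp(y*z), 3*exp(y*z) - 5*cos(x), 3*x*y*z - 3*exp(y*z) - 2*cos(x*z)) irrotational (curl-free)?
No, ∇×F = (3*x*z - 3*y*exp(y*z) - 3*z*exp(y*z), -3*y*z - 3*y*exp(y*z) - 2*z*sin(x*z), 2*x*exp(x*y) + 3*z*exp(y*z) + 5*sin(x))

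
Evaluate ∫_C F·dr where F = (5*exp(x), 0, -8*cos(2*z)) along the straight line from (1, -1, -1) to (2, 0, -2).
-5*E - 4*sin(2) + 4*sin(4) + 5*exp(2)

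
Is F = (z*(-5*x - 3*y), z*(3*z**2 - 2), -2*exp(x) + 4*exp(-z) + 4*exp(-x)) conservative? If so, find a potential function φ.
No, ∇×F = (2 - 9*z**2, -5*x - 3*y + 2*exp(x) + 4*exp(-x), 3*z) ≠ 0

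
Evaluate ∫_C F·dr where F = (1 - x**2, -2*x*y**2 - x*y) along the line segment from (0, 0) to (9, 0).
-234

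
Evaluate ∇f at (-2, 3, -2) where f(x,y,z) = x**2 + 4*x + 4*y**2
(0, 24, 0)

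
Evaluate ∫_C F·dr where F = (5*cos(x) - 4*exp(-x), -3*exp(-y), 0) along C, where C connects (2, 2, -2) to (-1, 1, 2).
-5*sin(2) - 5*sin(1) - 7*exp(-2) + 3*exp(-1) + 4*E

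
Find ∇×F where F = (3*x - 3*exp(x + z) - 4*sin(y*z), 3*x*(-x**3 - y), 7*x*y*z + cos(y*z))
(z*(7*x - sin(y*z)), -7*y*z - 4*y*cos(y*z) - 3*exp(x + z), -12*x**3 - 3*y + 4*z*cos(y*z))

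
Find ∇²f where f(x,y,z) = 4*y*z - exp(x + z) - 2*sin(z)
-2*exp(x + z) + 2*sin(z)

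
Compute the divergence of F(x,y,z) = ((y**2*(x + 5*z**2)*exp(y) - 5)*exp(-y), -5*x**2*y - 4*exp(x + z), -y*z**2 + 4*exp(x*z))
-5*x**2 + 4*x*exp(x*z) + y**2 - 2*y*z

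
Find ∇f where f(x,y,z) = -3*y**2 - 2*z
(0, -6*y, -2)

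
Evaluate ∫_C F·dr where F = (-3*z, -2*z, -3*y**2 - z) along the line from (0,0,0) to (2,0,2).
-8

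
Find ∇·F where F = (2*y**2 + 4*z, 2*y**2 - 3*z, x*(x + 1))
4*y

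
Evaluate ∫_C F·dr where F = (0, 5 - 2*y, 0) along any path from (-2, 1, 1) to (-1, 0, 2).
-4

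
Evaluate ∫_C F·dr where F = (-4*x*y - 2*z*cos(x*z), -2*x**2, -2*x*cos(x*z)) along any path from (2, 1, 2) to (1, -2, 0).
2*sin(4) + 12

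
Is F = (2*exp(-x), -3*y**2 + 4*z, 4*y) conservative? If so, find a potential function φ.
Yes, F is conservative. φ = -y**3 + 4*y*z - 2*exp(-x)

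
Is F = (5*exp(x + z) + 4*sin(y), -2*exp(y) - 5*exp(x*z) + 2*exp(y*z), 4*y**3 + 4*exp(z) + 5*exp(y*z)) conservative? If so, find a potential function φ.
No, ∇×F = (5*x*exp(x*z) + 12*y**2 - 2*y*exp(y*z) + 5*z*exp(y*z), 5*exp(x + z), -5*z*exp(x*z) - 4*cos(y)) ≠ 0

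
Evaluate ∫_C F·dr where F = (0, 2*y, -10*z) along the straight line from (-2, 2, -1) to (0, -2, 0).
5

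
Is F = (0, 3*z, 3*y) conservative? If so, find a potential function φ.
Yes, F is conservative. φ = 3*y*z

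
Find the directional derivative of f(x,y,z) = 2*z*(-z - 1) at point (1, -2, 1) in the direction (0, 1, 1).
-3*sqrt(2)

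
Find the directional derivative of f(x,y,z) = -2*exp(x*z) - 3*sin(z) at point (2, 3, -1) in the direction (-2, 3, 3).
-sqrt(22)*(16 + 9*exp(2)*cos(1))*exp(-2)/22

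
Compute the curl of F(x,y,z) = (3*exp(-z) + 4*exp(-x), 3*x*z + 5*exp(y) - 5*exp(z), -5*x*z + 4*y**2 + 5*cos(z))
(-3*x + 8*y + 5*exp(z), 5*z - 3*exp(-z), 3*z)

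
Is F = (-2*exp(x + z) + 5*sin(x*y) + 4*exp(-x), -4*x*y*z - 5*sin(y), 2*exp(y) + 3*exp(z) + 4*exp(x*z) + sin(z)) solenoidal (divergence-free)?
No, ∇·F = -4*x*z + 4*x*exp(x*z) + 5*y*cos(x*y) + 3*exp(z) - 2*exp(x + z) - 5*cos(y) + cos(z) - 4*exp(-x)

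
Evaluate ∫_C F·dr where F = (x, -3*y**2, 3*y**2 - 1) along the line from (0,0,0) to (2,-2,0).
10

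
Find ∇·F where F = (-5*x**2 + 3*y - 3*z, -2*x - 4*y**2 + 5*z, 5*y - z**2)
-10*x - 8*y - 2*z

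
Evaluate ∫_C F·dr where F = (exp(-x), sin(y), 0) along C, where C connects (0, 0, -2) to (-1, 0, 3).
1 - E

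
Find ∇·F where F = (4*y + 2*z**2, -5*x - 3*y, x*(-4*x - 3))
-3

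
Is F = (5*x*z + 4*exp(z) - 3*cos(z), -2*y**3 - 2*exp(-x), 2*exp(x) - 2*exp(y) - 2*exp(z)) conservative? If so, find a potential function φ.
No, ∇×F = (-2*exp(y), 5*x - 2*exp(x) + 4*exp(z) + 3*sin(z), 2*exp(-x)) ≠ 0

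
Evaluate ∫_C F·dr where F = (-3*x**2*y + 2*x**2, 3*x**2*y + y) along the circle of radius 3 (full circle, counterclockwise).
243*pi/4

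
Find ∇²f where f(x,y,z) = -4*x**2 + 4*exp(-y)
-8 + 4*exp(-y)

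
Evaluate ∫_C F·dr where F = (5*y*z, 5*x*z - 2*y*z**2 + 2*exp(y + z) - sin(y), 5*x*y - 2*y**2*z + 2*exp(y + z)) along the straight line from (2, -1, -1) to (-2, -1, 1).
2 - 2*exp(-2)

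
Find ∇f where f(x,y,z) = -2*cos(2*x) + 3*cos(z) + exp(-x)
(4*sin(2*x) - exp(-x), 0, -3*sin(z))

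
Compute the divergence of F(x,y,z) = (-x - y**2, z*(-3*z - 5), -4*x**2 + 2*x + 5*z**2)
10*z - 1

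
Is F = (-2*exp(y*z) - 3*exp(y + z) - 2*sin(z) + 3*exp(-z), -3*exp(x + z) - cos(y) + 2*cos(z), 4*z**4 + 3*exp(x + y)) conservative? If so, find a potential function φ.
No, ∇×F = (3*exp(x + y) + 3*exp(x + z) + 2*sin(z), (-(2*y*exp(y*z) + 3*exp(x + y) + 3*exp(y + z) + 2*cos(z))*exp(z) - 3)*exp(-z), 2*z*exp(y*z) - 3*exp(x + z) + 3*exp(y + z)) ≠ 0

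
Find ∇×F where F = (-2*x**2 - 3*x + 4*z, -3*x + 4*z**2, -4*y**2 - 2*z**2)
(-8*y - 8*z, 4, -3)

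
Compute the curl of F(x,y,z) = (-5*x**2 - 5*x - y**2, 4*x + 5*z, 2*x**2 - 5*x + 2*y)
(-3, 5 - 4*x, 2*y + 4)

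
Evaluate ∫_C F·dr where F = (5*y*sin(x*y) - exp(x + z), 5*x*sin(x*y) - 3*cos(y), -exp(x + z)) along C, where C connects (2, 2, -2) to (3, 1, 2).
-exp(5) + 5*cos(4) - 3*sin(1) + 1 + 3*sin(2) - 5*cos(3)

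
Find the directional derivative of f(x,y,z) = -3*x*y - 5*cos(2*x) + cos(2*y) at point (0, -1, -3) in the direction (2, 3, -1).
3*sqrt(14)*(sin(2) + 1)/7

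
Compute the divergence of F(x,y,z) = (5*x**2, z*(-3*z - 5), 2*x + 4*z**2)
10*x + 8*z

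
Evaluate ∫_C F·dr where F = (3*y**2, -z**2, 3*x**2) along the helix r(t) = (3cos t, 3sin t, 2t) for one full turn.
6*pi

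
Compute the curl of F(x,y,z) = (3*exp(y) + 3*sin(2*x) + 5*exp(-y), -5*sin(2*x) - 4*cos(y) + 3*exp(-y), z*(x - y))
(-z, -z, -3*exp(y) - 10*cos(2*x) + 5*exp(-y))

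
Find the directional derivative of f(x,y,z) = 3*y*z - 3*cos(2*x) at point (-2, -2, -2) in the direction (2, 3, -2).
-6*sqrt(17)*(2*sin(4) + 1)/17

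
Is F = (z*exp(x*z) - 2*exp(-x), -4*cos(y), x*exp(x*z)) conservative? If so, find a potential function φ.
Yes, F is conservative. φ = exp(x*z) - 4*sin(y) + 2*exp(-x)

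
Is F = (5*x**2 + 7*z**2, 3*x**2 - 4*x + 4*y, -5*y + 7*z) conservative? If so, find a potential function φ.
No, ∇×F = (-5, 14*z, 6*x - 4) ≠ 0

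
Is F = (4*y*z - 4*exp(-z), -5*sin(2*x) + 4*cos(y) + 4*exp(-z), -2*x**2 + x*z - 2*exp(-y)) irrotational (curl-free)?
No, ∇×F = (4*exp(-z) + 2*exp(-y), 4*x + 4*y - z + 4*exp(-z), -4*z - 10*cos(2*x))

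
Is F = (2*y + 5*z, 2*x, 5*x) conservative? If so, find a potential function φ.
Yes, F is conservative. φ = x*(2*y + 5*z)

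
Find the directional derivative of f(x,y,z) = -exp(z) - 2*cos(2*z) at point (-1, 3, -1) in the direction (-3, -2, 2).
-2*sqrt(17)*(1 + 4*E*sin(2))*exp(-1)/17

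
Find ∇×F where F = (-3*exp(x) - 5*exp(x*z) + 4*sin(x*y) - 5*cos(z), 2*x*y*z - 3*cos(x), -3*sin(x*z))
(-2*x*y, -5*x*exp(x*z) + 3*z*cos(x*z) + 5*sin(z), -4*x*cos(x*y) + 2*y*z + 3*sin(x))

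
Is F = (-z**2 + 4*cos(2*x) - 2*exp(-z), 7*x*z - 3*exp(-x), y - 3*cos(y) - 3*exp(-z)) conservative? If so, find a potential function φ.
No, ∇×F = (-7*x + 3*sin(y) + 1, -2*z + 2*exp(-z), 7*z + 3*exp(-x)) ≠ 0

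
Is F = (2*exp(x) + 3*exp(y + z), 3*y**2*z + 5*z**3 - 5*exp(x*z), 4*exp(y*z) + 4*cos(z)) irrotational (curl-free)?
No, ∇×F = (5*x*exp(x*z) - 3*y**2 - 15*z**2 + 4*z*exp(y*z), 3*exp(y + z), -5*z*exp(x*z) - 3*exp(y + z))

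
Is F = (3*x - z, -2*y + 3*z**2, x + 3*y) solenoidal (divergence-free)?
No, ∇·F = 1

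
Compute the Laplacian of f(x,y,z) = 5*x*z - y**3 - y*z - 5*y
-6*y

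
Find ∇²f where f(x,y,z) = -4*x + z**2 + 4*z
2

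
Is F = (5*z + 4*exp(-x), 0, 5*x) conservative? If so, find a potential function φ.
Yes, F is conservative. φ = 5*x*z - 4*exp(-x)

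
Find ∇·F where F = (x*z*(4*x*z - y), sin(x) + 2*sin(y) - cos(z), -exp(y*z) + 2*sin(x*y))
8*x*z**2 - y*z - y*exp(y*z) + 2*cos(y)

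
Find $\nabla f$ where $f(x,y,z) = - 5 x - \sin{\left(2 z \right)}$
(-5, 0, -2*cos(2*z))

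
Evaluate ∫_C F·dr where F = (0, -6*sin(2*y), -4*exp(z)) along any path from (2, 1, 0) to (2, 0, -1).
-4*exp(-1) - 3*cos(2) + 7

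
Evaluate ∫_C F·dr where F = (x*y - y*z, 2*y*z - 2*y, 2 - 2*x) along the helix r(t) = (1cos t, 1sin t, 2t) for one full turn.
2*pi*(3 + pi)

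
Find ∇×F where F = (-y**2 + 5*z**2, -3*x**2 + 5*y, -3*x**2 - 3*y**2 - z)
(-6*y, 6*x + 10*z, -6*x + 2*y)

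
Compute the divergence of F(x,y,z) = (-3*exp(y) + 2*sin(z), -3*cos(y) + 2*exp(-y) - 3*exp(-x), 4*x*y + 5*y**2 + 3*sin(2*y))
3*sin(y) - 2*exp(-y)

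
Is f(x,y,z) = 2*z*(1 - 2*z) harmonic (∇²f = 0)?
No, ∇²f = -8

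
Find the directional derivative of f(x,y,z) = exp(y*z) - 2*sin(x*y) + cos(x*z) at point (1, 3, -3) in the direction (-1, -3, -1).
2*sqrt(11)*(6*exp(9)*cos(3) + 3 + exp(9)*sin(3))*exp(-9)/11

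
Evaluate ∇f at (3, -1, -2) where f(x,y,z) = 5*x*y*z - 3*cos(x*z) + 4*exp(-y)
(6*sin(6) + 10, -30 - 4*E, -15 - 9*sin(6))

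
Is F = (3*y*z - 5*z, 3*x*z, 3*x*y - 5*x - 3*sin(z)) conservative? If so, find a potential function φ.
Yes, F is conservative. φ = 3*x*y*z - 5*x*z + 3*cos(z)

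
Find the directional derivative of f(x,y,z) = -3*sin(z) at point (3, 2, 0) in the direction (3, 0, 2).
-6*sqrt(13)/13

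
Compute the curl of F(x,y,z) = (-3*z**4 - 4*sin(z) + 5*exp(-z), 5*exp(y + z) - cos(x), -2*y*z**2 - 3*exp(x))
(-2*z**2 - 5*exp(y + z), -12*z**3 + 3*exp(x) - 4*cos(z) - 5*exp(-z), sin(x))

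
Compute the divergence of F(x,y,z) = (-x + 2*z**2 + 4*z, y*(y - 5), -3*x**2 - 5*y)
2*y - 6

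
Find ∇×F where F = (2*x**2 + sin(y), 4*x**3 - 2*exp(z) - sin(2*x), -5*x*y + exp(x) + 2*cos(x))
(-5*x + 2*exp(z), 5*y - exp(x) + 2*sin(x), 12*x**2 - 2*cos(2*x) - cos(y))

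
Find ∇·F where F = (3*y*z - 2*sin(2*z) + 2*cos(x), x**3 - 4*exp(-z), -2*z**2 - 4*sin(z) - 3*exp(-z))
-4*z - 2*sin(x) - 4*cos(z) + 3*exp(-z)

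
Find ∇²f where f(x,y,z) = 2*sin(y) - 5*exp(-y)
-2*sin(y) - 5*exp(-y)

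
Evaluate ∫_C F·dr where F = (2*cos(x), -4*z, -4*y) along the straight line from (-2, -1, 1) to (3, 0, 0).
-4 + 2*sin(3) + 2*sin(2)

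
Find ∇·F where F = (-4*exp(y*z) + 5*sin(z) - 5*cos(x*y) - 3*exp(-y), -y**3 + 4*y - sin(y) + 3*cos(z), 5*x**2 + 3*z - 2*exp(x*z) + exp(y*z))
-2*x*exp(x*z) - 3*y**2 + y*exp(y*z) + 5*y*sin(x*y) - cos(y) + 7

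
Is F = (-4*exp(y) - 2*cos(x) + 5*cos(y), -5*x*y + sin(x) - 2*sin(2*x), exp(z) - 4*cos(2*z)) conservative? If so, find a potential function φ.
No, ∇×F = (0, 0, -5*y + 4*exp(y) + 5*sin(y) + cos(x) - 4*cos(2*x)) ≠ 0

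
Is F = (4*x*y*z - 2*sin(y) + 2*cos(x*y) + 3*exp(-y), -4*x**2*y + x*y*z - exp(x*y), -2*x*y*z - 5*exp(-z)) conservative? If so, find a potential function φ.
No, ∇×F = (x*(-y - 2*z), 2*y*(2*x + z), -8*x*y - 4*x*z + 2*x*sin(x*y) + y*z - y*exp(x*y) + 2*cos(y) + 3*exp(-y)) ≠ 0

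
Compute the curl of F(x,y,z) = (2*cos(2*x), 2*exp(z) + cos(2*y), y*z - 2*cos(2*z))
(z - 2*exp(z), 0, 0)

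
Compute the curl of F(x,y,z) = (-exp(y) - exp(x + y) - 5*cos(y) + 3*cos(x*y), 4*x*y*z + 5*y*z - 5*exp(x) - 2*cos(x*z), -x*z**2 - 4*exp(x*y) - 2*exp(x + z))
(-4*x*y - 4*x*exp(x*y) - 2*x*sin(x*z) - 5*y, 4*y*exp(x*y) + z**2 + 2*exp(x + z), 3*x*sin(x*y) + 4*y*z + 2*z*sin(x*z) - 5*exp(x) + exp(y) + exp(x + y) - 5*sin(y))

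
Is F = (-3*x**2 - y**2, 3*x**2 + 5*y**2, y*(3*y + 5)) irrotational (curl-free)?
No, ∇×F = (6*y + 5, 0, 6*x + 2*y)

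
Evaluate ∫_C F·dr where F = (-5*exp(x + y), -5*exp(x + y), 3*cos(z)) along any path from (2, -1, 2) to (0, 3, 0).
-5*exp(3) - 3*sin(2) + 5*E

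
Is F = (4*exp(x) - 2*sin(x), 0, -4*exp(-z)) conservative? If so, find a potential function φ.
Yes, F is conservative. φ = 4*exp(x) + 2*cos(x) + 4*exp(-z)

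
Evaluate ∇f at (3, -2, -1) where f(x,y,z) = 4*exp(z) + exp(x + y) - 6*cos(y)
(E, E - 6*sin(2), 4*exp(-1))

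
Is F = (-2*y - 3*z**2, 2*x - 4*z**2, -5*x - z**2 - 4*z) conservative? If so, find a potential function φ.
No, ∇×F = (8*z, 5 - 6*z, 4) ≠ 0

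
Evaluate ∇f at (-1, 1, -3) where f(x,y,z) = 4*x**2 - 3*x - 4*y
(-11, -4, 0)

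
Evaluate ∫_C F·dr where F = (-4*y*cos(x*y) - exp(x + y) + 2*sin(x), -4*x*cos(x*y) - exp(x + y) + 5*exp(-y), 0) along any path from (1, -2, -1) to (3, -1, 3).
-5*E - 4*sin(2) + exp(-1) + 4*sin(3) + 2*cos(1) - 2*cos(3) + 4*exp(2)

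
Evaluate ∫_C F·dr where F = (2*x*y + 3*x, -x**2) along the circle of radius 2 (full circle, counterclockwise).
0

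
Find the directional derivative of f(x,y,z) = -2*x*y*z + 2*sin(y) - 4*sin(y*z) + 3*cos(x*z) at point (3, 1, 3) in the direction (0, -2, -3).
sqrt(13)*(36*cos(3) - 4*cos(1) + 27*sin(9) + 54)/13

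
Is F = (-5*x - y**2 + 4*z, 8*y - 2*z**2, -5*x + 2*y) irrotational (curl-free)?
No, ∇×F = (4*z + 2, 9, 2*y)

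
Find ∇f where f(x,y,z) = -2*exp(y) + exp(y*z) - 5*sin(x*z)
(-5*z*cos(x*z), z*exp(y*z) - 2*exp(y), -5*x*cos(x*z) + y*exp(y*z))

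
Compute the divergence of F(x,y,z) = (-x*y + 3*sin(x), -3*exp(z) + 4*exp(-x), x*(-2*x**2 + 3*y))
-y + 3*cos(x)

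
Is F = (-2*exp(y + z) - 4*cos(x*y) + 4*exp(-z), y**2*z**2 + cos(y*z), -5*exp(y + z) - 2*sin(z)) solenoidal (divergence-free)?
No, ∇·F = 2*y*z**2 + 4*y*sin(x*y) - z*sin(y*z) - 5*exp(y + z) - 2*cos(z)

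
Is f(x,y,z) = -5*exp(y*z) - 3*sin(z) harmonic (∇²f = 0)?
No, ∇²f = -5*y**2*exp(y*z) - 5*z**2*exp(y*z) + 3*sin(z)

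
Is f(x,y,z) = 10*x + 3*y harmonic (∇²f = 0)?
Yes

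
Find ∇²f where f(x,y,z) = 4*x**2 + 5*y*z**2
10*y + 8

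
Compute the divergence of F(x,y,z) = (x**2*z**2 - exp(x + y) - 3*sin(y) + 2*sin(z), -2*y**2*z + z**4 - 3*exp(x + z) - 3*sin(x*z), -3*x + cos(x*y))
2*x*z**2 - 4*y*z - exp(x + y)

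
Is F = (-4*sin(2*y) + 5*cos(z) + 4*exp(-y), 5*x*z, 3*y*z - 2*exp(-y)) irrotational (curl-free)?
No, ∇×F = (-5*x + 3*z + 2*exp(-y), -5*sin(z), 5*z + 8*cos(2*y) + 4*exp(-y))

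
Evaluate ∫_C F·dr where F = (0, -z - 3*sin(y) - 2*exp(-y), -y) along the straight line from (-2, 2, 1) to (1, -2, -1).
4*sinh(2)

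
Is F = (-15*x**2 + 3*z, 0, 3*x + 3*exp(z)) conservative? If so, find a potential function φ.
Yes, F is conservative. φ = -5*x**3 + 3*x*z + 3*exp(z)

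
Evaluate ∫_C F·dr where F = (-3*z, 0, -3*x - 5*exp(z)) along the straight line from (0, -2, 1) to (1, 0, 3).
-5*exp(3) - 9 + 5*E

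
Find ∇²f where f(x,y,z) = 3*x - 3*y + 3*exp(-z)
3*exp(-z)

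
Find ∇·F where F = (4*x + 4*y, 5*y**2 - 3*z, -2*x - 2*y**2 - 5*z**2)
10*y - 10*z + 4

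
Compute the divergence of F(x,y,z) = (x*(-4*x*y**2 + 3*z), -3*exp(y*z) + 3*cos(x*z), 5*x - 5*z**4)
-8*x*y**2 - 20*z**3 - 3*z*exp(y*z) + 3*z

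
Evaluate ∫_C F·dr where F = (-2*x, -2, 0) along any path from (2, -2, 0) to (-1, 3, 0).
-7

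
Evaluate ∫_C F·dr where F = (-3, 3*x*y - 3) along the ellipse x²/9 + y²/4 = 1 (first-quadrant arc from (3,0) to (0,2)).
15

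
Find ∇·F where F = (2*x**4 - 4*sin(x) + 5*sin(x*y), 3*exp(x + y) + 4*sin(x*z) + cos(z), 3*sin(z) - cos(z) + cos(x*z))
8*x**3 - x*sin(x*z) + 5*y*cos(x*y) + 3*exp(x + y) + sin(z) - 4*cos(x) + 3*cos(z)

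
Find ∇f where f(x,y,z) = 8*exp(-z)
(0, 0, -8*exp(-z))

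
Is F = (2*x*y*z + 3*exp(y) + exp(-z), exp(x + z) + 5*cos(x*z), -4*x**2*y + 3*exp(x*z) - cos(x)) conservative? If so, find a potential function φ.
No, ∇×F = (-4*x**2 + 5*x*sin(x*z) - exp(x + z), 10*x*y - 3*z*exp(x*z) - sin(x) - exp(-z), -2*x*z - 5*z*sin(x*z) - 3*exp(y) + exp(x + z)) ≠ 0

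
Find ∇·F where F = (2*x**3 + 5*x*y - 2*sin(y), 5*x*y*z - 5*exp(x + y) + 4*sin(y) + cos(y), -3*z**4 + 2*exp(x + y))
6*x**2 + 5*x*z + 5*y - 12*z**3 - 5*exp(x + y) - sin(y) + 4*cos(y)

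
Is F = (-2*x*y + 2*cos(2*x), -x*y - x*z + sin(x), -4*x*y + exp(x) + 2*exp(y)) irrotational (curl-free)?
No, ∇×F = (-3*x + 2*exp(y), 4*y - exp(x), 2*x - y - z + cos(x))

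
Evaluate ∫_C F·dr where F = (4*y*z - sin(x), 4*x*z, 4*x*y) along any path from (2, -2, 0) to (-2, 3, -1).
24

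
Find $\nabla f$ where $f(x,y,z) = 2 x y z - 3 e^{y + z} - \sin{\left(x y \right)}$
(y*(2*z - cos(x*y)), 2*x*z - x*cos(x*y) - 3*exp(y + z), 2*x*y - 3*exp(y + z))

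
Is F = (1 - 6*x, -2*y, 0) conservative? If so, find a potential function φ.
Yes, F is conservative. φ = -3*x**2 + x - y**2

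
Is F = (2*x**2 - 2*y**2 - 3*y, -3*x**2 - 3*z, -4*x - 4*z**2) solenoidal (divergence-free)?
No, ∇·F = 4*x - 8*z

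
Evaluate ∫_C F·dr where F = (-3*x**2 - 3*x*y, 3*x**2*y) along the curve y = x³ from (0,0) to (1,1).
-19/40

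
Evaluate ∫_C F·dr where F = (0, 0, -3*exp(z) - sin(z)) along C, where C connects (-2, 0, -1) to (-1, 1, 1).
-6*sinh(1)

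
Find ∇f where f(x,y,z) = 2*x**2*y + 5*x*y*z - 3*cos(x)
(4*x*y + 5*y*z + 3*sin(x), x*(2*x + 5*z), 5*x*y)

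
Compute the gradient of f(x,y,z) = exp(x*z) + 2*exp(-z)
(z*exp(x*z), 0, x*exp(x*z) - 2*exp(-z))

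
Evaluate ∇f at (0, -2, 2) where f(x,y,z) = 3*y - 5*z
(0, 3, -5)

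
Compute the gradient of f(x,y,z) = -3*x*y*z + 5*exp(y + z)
(-3*y*z, -3*x*z + 5*exp(y + z), -3*x*y + 5*exp(y + z))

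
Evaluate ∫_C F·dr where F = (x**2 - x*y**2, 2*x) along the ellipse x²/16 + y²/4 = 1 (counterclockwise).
16*pi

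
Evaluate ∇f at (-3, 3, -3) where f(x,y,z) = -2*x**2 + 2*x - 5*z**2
(14, 0, 30)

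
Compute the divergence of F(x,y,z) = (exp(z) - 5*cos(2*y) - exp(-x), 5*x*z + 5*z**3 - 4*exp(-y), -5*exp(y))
4*exp(-y) + exp(-x)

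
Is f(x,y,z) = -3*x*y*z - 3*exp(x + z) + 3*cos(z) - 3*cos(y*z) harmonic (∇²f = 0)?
No, ∇²f = 3*y**2*cos(y*z) + 3*z**2*cos(y*z) - 6*exp(x + z) - 3*cos(z)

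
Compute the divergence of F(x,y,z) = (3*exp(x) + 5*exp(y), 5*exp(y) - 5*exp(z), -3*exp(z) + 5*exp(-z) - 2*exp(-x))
3*exp(x) + 5*exp(y) - 3*exp(z) - 5*exp(-z)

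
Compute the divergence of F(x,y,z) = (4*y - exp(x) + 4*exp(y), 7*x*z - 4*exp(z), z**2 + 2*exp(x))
2*z - exp(x)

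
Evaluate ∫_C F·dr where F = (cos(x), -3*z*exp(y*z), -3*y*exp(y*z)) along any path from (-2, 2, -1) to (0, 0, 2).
-3 + 3*exp(-2) + sin(2)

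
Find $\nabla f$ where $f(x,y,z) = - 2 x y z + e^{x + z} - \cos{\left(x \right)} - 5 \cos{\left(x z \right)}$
(-2*y*z + 5*z*sin(x*z) + exp(x + z) + sin(x), -2*x*z, -2*x*y + 5*x*sin(x*z) + exp(x + z))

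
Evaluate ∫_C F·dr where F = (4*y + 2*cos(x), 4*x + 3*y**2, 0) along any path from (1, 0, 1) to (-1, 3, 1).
15 - 4*sin(1)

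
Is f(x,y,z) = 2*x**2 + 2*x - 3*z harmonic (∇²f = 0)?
No, ∇²f = 4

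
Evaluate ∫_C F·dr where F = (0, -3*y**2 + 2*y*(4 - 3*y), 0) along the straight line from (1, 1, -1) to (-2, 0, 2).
-1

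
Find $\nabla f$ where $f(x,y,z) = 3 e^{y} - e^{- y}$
(0, 3*exp(y) + exp(-y), 0)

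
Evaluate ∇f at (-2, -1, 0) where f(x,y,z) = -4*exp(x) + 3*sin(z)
(-4*exp(-2), 0, 3)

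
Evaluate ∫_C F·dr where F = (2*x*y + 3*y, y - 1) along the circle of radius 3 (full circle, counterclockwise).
-27*pi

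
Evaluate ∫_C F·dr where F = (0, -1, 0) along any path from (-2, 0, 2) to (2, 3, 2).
-3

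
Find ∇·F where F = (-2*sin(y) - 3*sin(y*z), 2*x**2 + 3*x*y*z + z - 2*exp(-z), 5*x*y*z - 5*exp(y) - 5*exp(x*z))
x*(5*y + 3*z - 5*exp(x*z))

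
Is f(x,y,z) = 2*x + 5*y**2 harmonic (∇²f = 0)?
No, ∇²f = 10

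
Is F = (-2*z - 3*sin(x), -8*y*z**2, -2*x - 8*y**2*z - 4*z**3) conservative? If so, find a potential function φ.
Yes, F is conservative. φ = -2*x*z - 4*y**2*z**2 - z**4 + 3*cos(x)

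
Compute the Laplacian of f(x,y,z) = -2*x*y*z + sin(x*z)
(-x**2 - z**2)*sin(x*z)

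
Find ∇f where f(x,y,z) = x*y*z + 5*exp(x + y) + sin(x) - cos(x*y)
(y*z + y*sin(x*y) + 5*exp(x + y) + cos(x), x*z + x*sin(x*y) + 5*exp(x + y), x*y)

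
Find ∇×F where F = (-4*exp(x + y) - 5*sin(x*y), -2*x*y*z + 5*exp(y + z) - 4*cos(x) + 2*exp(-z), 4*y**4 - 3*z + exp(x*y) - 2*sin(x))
(2*x*y + x*exp(x*y) + 16*y**3 - 5*exp(y + z) + 2*exp(-z), -y*exp(x*y) + 2*cos(x), 5*x*cos(x*y) - 2*y*z + 4*exp(x + y) + 4*sin(x))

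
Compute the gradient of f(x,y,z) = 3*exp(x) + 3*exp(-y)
(3*exp(x), -3*exp(-y), 0)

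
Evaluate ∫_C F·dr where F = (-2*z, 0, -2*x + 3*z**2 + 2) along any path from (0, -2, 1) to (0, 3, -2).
-15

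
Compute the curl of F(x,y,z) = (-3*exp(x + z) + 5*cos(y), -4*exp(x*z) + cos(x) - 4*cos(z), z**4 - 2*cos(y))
(4*x*exp(x*z) + 2*sin(y) - 4*sin(z), -3*exp(x + z), -4*z*exp(x*z) - sin(x) + 5*sin(y))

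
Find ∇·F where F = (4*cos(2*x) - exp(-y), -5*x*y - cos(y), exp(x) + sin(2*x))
-5*x - 8*sin(2*x) + sin(y)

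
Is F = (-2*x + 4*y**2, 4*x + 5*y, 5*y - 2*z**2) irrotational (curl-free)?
No, ∇×F = (5, 0, 4 - 8*y)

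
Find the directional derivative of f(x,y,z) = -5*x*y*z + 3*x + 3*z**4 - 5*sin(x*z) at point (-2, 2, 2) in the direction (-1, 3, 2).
3*sqrt(14)*(10*cos(4) + 103)/14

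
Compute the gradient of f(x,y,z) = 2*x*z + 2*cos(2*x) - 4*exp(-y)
(2*z - 4*sin(2*x), 4*exp(-y), 2*x)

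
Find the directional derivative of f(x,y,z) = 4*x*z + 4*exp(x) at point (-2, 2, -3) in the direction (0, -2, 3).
-24*sqrt(13)/13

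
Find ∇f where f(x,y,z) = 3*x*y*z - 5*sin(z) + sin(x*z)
(z*(3*y + cos(x*z)), 3*x*z, 3*x*y + x*cos(x*z) - 5*cos(z))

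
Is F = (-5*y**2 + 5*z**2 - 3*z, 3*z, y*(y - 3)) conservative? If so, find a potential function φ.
No, ∇×F = (2*y - 6, 10*z - 3, 10*y) ≠ 0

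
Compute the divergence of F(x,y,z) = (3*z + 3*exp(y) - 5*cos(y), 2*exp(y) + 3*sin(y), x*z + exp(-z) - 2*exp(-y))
x + 2*exp(y) + 3*cos(y) - exp(-z)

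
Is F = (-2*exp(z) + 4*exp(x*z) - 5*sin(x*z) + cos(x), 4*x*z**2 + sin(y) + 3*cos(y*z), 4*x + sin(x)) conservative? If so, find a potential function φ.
No, ∇×F = (-8*x*z + 3*y*sin(y*z), 4*x*exp(x*z) - 5*x*cos(x*z) - 2*exp(z) - cos(x) - 4, 4*z**2) ≠ 0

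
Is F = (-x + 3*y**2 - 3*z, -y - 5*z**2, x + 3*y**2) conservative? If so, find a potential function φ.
No, ∇×F = (6*y + 10*z, -4, -6*y) ≠ 0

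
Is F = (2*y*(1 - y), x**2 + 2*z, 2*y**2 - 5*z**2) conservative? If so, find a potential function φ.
No, ∇×F = (4*y - 2, 0, 2*x + 4*y - 2) ≠ 0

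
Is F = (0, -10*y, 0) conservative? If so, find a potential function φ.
Yes, F is conservative. φ = -5*y**2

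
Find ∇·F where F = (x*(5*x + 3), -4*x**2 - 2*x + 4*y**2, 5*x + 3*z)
10*x + 8*y + 6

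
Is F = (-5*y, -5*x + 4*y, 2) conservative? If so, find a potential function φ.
Yes, F is conservative. φ = -5*x*y + 2*y**2 + 2*z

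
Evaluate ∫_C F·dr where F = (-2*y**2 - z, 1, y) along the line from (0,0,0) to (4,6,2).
-88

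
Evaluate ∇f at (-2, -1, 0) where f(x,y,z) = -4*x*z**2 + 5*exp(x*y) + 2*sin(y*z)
(-5*exp(2), -10*exp(2), -2)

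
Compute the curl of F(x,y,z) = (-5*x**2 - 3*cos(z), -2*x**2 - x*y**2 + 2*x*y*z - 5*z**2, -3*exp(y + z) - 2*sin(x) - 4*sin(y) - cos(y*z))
(-2*x*y + z*sin(y*z) + 10*z - 3*exp(y + z) - 4*cos(y), 3*sin(z) + 2*cos(x), -4*x - y**2 + 2*y*z)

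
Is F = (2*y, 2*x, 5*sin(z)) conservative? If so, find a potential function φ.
Yes, F is conservative. φ = 2*x*y - 5*cos(z)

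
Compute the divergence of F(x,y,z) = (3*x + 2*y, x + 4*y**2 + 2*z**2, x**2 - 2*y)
8*y + 3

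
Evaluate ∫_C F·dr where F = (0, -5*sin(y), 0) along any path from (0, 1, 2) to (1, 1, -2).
0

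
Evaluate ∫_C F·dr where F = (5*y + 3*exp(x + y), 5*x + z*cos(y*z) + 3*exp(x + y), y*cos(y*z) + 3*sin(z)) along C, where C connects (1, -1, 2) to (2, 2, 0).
3*cos(2) + sin(2) + 19 + 3*exp(4)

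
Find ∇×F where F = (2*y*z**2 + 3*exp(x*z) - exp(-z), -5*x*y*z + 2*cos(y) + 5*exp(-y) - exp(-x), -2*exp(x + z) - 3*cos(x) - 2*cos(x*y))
(x*(5*y + 2*sin(x*y)), 3*x*exp(x*z) + 4*y*z - 2*y*sin(x*y) + 2*exp(x + z) - 3*sin(x) + exp(-z), -5*y*z - 2*z**2 + exp(-x))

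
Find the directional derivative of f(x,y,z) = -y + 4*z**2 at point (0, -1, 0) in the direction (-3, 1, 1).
-sqrt(11)/11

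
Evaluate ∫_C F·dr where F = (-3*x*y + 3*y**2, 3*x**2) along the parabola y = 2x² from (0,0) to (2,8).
504/5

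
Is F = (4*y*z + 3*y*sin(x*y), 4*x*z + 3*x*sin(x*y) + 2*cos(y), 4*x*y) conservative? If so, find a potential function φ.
Yes, F is conservative. φ = 4*x*y*z + 2*sin(y) - 3*cos(x*y)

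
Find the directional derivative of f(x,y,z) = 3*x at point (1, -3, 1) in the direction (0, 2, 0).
0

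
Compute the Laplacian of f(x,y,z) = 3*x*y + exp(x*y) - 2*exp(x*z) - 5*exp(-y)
x**2*exp(x*y) - 2*x**2*exp(x*z) + y**2*exp(x*y) - 2*z**2*exp(x*z) - 5*exp(-y)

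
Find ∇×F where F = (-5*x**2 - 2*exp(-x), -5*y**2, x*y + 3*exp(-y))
(x - 3*exp(-y), -y, 0)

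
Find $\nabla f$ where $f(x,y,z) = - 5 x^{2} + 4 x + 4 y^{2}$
(4 - 10*x, 8*y, 0)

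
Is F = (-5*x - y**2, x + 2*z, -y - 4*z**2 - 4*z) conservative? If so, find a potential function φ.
No, ∇×F = (-3, 0, 2*y + 1) ≠ 0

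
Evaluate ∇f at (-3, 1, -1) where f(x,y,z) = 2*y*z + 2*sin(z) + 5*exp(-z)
(0, -2, -5*E + 2*cos(1) + 2)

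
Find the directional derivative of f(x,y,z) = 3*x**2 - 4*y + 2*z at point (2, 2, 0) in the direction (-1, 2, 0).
-4*sqrt(5)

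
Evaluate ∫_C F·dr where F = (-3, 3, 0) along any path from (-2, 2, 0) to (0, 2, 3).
-6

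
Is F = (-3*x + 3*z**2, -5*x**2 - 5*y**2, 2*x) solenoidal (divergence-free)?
No, ∇·F = -10*y - 3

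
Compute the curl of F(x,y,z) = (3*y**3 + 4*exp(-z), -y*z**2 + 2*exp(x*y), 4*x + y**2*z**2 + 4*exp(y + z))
(2*y*z**2 + 2*y*z + 4*exp(y + z), -4 - 4*exp(-z), y*(-9*y + 2*exp(x*y)))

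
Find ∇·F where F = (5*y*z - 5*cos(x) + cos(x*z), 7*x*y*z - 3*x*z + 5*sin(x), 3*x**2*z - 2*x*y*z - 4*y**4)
3*x**2 - 2*x*y + 7*x*z - z*sin(x*z) + 5*sin(x)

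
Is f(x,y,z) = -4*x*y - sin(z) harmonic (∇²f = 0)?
No, ∇²f = sin(z)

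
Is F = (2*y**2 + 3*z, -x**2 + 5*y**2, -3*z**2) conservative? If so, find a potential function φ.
No, ∇×F = (0, 3, -2*x - 4*y) ≠ 0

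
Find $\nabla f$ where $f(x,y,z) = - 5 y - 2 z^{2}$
(0, -5, -4*z)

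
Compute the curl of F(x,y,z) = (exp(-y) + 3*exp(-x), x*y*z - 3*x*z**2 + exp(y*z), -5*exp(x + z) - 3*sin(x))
(-x*y + 6*x*z - y*exp(y*z), 5*exp(x + z) + 3*cos(x), y*z - 3*z**2 + exp(-y))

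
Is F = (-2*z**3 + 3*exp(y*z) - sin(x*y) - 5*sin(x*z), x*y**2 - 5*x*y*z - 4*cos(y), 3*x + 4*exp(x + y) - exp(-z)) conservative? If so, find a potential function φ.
No, ∇×F = (5*x*y + 4*exp(x + y), -5*x*cos(x*z) + 3*y*exp(y*z) - 6*z**2 - 4*exp(x + y) - 3, x*cos(x*y) + y**2 - 5*y*z - 3*z*exp(y*z)) ≠ 0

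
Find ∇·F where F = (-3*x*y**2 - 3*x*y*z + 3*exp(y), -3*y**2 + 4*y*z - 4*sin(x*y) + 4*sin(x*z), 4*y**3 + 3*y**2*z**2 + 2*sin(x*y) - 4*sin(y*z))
-4*x*cos(x*y) + 6*y**2*z - 3*y**2 - 3*y*z - 4*y*cos(y*z) - 6*y + 4*z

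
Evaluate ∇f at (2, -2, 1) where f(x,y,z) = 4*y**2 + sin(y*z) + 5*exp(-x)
(-5*exp(-2), -16 + cos(2), -2*cos(2))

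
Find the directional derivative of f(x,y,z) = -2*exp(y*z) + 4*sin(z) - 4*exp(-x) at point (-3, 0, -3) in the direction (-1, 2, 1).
2*sqrt(6)*(-exp(3) + cos(3) + 3)/3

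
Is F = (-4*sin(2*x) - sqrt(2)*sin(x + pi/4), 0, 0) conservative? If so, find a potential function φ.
Yes, F is conservative. φ = 2*cos(2*x) + sqrt(2)*cos(x + pi/4)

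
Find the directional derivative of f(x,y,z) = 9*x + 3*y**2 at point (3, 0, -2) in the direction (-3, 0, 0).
-9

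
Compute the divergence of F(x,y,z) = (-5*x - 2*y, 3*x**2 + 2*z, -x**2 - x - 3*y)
-5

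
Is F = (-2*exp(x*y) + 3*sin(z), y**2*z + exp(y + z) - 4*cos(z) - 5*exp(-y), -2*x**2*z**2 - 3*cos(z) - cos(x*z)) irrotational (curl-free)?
No, ∇×F = (-y**2 - exp(y + z) - 4*sin(z), 4*x*z**2 - z*sin(x*z) + 3*cos(z), 2*x*exp(x*y))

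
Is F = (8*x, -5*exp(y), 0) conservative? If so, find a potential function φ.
Yes, F is conservative. φ = 4*x**2 - 5*exp(y)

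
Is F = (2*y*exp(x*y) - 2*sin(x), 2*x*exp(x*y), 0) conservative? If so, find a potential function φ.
Yes, F is conservative. φ = 2*exp(x*y) + 2*cos(x)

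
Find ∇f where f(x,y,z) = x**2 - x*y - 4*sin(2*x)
(2*x - y - 8*cos(2*x), -x, 0)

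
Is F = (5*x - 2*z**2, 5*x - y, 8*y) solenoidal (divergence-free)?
No, ∇·F = 4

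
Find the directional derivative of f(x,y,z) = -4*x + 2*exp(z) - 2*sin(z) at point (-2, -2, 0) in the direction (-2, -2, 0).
2*sqrt(2)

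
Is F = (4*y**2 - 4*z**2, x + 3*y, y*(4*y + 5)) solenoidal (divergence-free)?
No, ∇·F = 3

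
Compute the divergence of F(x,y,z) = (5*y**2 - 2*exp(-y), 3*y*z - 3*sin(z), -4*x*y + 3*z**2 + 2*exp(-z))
9*z - 2*exp(-z)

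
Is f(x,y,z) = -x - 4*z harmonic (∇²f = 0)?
Yes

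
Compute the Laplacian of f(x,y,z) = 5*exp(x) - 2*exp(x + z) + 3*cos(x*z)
-3*x**2*cos(x*z) - 3*z**2*cos(x*z) + 5*exp(x) - 4*exp(x + z)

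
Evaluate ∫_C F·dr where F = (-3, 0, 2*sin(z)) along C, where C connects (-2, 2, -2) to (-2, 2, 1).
-2*cos(1) + 2*cos(2)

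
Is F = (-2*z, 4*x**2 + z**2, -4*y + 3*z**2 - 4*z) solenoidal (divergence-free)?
No, ∇·F = 6*z - 4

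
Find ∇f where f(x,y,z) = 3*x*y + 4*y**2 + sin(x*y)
(y*(cos(x*y) + 3), x*cos(x*y) + 3*x + 8*y, 0)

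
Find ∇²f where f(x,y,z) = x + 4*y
0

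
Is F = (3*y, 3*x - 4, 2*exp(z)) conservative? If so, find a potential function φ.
Yes, F is conservative. φ = 3*x*y - 4*y + 2*exp(z)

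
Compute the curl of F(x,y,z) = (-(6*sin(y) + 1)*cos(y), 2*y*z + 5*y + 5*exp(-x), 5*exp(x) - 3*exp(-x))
(-2*y, -5*exp(x) - 3*exp(-x), -sin(y) + 6*cos(2*y) - 5*exp(-x))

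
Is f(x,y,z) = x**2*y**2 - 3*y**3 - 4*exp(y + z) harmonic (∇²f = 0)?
No, ∇²f = 2*x**2 + 2*y**2 - 18*y - 8*exp(y + z)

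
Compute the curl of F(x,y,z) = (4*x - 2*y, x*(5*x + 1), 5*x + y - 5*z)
(1, -5, 10*x + 3)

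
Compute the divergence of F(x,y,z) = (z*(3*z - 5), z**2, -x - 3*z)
-3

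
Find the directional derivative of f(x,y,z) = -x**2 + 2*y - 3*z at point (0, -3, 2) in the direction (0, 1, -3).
11*sqrt(10)/10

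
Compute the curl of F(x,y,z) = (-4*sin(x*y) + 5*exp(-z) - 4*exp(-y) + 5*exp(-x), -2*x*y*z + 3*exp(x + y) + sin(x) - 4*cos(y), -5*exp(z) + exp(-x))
(2*x*y, -5*exp(-z) + exp(-x), 4*x*cos(x*y) - 2*y*z + 3*exp(x + y) + cos(x) - 4*exp(-y))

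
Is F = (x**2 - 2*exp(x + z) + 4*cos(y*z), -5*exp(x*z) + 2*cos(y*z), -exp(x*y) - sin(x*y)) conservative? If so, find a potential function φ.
No, ∇×F = (-x*exp(x*y) + 5*x*exp(x*z) - x*cos(x*y) + 2*y*sin(y*z), y*exp(x*y) - 4*y*sin(y*z) + y*cos(x*y) - 2*exp(x + z), z*(-5*exp(x*z) + 4*sin(y*z))) ≠ 0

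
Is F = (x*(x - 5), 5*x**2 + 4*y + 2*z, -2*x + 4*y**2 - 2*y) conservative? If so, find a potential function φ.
No, ∇×F = (8*y - 4, 2, 10*x) ≠ 0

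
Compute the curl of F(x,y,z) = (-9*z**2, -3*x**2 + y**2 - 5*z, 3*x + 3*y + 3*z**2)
(8, -18*z - 3, -6*x)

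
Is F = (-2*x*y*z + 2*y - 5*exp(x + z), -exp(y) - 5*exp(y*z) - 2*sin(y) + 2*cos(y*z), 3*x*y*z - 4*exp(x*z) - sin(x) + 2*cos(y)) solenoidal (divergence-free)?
No, ∇·F = 3*x*y - 4*x*exp(x*z) - 2*y*z - 5*z*exp(y*z) - 2*z*sin(y*z) - exp(y) - 5*exp(x + z) - 2*cos(y)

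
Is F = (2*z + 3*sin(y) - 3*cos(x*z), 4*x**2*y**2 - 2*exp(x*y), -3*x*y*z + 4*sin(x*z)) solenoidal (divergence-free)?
No, ∇·F = 8*x**2*y - 3*x*y - 2*x*exp(x*y) + 4*x*cos(x*z) + 3*z*sin(x*z)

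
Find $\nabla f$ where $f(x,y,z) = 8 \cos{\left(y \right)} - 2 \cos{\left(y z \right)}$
(0, 2*z*sin(y*z) - 8*sin(y), 2*y*sin(y*z))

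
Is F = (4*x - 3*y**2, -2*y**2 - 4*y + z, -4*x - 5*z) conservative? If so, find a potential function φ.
No, ∇×F = (-1, 4, 6*y) ≠ 0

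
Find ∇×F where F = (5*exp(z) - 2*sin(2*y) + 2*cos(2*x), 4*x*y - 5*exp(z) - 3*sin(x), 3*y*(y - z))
(6*y - 3*z + 5*exp(z), 5*exp(z), 4*y - 3*cos(x) + 4*cos(2*y))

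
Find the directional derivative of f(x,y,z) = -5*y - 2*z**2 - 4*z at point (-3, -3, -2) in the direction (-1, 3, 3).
-3*sqrt(19)/19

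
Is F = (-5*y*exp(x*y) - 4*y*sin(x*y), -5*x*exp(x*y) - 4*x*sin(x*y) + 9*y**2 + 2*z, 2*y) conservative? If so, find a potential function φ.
Yes, F is conservative. φ = 3*y**3 + 2*y*z - 5*exp(x*y) + 4*cos(x*y)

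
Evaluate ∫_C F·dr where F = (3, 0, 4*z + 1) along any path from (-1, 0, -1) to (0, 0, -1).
3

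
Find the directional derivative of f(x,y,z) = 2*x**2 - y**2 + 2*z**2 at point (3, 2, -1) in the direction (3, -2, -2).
52*sqrt(17)/17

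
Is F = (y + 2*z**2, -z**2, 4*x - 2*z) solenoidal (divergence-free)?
No, ∇·F = -2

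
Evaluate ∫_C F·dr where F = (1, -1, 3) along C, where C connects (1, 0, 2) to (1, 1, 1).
-4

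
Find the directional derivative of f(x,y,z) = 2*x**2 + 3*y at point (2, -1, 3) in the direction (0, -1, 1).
-3*sqrt(2)/2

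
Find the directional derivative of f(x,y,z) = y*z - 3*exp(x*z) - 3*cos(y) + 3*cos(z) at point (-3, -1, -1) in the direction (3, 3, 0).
sqrt(2)*(-3*sin(1) - 1 + 3*exp(3))/2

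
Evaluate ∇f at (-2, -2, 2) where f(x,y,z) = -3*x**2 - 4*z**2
(12, 0, -16)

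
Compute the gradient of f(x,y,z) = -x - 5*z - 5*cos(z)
(-1, 0, 5*sin(z) - 5)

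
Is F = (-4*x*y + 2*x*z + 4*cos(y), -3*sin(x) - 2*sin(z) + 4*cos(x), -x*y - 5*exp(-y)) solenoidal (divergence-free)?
No, ∇·F = -4*y + 2*z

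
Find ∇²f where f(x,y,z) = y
0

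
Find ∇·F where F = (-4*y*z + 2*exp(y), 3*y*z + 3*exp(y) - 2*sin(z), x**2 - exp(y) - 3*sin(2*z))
3*z + 3*exp(y) - 6*cos(2*z)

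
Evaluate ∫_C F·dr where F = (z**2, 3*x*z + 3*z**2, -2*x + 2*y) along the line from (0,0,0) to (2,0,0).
0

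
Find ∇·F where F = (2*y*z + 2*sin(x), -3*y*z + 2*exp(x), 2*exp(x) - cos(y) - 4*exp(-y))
-3*z + 2*cos(x)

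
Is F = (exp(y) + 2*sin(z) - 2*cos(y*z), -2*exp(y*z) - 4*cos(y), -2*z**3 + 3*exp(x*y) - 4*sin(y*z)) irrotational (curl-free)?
No, ∇×F = (3*x*exp(x*y) + 2*y*exp(y*z) - 4*z*cos(y*z), -3*y*exp(x*y) + 2*y*sin(y*z) + 2*cos(z), -2*z*sin(y*z) - exp(y))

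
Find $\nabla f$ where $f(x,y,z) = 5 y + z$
(0, 5, 1)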